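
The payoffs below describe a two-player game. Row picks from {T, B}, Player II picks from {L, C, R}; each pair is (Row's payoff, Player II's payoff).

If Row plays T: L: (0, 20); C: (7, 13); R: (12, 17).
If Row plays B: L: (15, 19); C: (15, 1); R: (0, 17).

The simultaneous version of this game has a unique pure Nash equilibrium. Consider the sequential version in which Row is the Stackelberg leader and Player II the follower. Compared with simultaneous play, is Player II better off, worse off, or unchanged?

unchanged

Solve by backward induction (Row leads).
- T: BR = L, leader payoff 0.
- B: BR = L, leader payoff 15.
Row's induced payoffs are 0, 15, so Row commits to B. Subgame-perfect outcome: (B, L) with payoffs (15, 19).
Under simultaneous play:
Row's best replies: L→B; C→B; R→T.
Player II's best replies: T→L; B→L.
The unique mutual best reply is (B, L), giving (15, 19).
Player II earns 19 sequentially versus 19 at the Nash outcome: unchanged.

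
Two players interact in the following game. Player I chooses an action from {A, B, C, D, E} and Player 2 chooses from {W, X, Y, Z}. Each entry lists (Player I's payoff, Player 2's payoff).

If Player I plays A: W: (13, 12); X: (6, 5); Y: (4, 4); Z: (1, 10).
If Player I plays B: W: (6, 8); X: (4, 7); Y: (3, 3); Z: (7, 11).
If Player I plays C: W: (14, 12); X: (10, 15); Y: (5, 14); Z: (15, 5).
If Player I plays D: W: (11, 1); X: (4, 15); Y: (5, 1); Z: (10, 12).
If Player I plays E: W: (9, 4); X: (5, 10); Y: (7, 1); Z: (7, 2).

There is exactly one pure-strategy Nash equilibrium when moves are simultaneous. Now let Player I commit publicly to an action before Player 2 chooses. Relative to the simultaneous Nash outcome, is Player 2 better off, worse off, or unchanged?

Solve by backward induction (Player I leads).
- A: BR = W, leader payoff 13.
- B: BR = Z, leader payoff 7.
- C: BR = X, leader payoff 10.
- D: BR = X, leader payoff 4.
- E: BR = X, leader payoff 5.
Maximizing over 13, 7, 10, 4, 5, Player I chooses A. Subgame-perfect outcome: (A, W) with payoffs (13, 12).
Under simultaneous play:
Player I's best replies: W→C; X→C; Y→E; Z→C.
Player 2's best replies: A→W; B→Z; C→X; D→X; E→X.
Only (C, X) has each player best-responding; Nash payoffs (10, 15).
Player 2 earns 12 sequentially versus 15 at the Nash outcome: worse off.

worse off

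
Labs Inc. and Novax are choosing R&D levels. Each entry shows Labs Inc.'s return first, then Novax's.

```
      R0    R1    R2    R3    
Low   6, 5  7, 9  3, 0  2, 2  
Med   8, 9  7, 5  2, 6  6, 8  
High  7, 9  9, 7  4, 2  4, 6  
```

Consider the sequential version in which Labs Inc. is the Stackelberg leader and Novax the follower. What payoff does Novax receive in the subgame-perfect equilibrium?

9

Backward induction with Labs Inc. moving first.
- Low: BR = R1, leader payoff 7.
- Med: BR = R0, leader payoff 8.
- High: BR = R0, leader payoff 7.
Among 7, 8, 7, the best is 8 at Med. Subgame-perfect outcome: (Med, R0) with payoffs (8, 9).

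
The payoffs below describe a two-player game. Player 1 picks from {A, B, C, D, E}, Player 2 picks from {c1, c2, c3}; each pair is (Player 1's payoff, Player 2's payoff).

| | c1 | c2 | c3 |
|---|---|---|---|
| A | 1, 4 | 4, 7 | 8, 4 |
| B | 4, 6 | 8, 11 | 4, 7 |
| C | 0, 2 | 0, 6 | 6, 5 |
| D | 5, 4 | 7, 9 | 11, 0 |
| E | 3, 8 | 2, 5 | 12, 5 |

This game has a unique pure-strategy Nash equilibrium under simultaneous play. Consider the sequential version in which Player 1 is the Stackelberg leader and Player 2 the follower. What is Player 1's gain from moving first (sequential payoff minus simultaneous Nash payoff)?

0

Player 2 best-responds to each possible Player 1 move:
- A: Player 2 compares 4, 7, 4 and picks c2; Player 1 would get 4.
- B: Player 2 compares 6, 11, 7 and picks c2; Player 1 would get 8.
- C: Player 2 compares 2, 6, 5 and picks c2; Player 1 would get 0.
- D: Player 2 compares 4, 9, 0 and picks c2; Player 1 would get 7.
- E: Player 2 compares 8, 5, 5 and picks c1; Player 1 would get 3.
Among 4, 8, 0, 7, 3, the best is 8 at B. Subgame-perfect outcome: (B, c2) with payoffs (8, 11).
For the simultaneous game, intersect best replies.
Player 1's best replies: c1→D; c2→B; c3→E.
Player 2's best replies: A→c2; B→c2; C→c2; D→c2; E→c1.
The unique mutual best reply is (B, c2), giving (8, 11).
Player 1's commitment gain: 8 − 8 = 0.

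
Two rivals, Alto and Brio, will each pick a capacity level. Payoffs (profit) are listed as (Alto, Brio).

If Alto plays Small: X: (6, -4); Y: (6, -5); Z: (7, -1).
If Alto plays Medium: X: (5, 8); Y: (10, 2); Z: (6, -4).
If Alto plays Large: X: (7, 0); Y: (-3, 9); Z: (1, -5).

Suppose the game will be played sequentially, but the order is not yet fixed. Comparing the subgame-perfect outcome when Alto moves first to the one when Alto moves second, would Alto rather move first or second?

second

If Alto leads: Brio's best replies are Small→Z, Medium→X, Large→Y; Alto's induced payoffs 7, 5, -3; outcome (Small, Z), payoffs (7, -1).
If Brio leads: Alto's best replies are X→Large, Y→Medium, Z→Small; Brio's induced payoffs 0, 2, -1; outcome (Medium, Y), payoffs (10, 2).
Alto gets 7 moving first and 10 moving second, so Alto prefers to move second.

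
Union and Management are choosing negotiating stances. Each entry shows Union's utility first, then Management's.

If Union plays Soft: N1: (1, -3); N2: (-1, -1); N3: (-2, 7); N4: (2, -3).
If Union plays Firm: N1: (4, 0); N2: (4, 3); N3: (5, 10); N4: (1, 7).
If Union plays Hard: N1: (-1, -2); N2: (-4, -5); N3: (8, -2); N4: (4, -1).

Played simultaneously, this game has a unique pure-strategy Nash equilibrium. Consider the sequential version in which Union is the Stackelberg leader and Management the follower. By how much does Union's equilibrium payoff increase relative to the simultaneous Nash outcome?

1

Work backward from Management's decision.
- Soft → Management plays N3 (best of -3, -1, 7, -3); Union gets -2.
- Firm → Management plays N3 (best of 0, 3, 10, 7); Union gets 5.
- Hard → Management plays N4 (best of -2, -5, -2, -1); Union gets 4.
Maximizing over -2, 5, 4, Union chooses Firm. Subgame-perfect outcome: (Firm, N3) with payoffs (5, 10).
Now find the simultaneous Nash equilibrium.
Union's best replies: N1→Firm; N2→Firm; N3→Hard; N4→Hard.
Management's best replies: Soft→N3; Firm→N3; Hard→N4.
The unique mutual best reply is (Hard, N4), giving (4, -1).
Union's commitment gain: 5 − 4 = 1.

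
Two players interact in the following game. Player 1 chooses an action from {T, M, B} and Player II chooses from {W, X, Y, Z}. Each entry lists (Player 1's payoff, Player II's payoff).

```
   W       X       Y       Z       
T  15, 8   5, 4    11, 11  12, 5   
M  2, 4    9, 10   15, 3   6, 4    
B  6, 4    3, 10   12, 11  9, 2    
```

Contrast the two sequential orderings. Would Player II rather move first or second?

If Player 1 leads: Player II's best replies are T→Y, M→X, B→Y; Player 1's induced payoffs 11, 9, 12; outcome (B, Y), payoffs (12, 11).
If Player II leads: Player 1's best replies are W→T, X→M, Y→M, Z→T; Player II's induced payoffs 8, 10, 3, 5; outcome (M, X), payoffs (9, 10).
Player II gets 10 moving first and 11 moving second, so Player II prefers to move second.

second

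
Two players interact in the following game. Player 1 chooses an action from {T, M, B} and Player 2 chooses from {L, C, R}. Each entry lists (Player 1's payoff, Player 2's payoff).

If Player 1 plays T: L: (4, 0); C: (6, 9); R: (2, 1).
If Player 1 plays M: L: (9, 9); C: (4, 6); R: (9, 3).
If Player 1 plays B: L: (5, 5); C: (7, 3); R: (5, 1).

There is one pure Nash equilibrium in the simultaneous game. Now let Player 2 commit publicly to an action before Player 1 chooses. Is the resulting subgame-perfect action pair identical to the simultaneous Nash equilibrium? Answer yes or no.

yes

Work backward from Player 1's decision.
- L → Player 1 plays M (best of 4, 9, 5); Player 2 gets 9.
- C → Player 1 plays B (best of 6, 4, 7); Player 2 gets 3.
- R → Player 1 plays M (best of 2, 9, 5); Player 2 gets 3.
Among 9, 3, 3, the best is 9 at L. Subgame-perfect outcome: (M, L) with payoffs (9, 9).
Under simultaneous play:
Player 1's best replies: L→M; C→B; R→M.
Player 2's best replies: T→C; M→L; B→L.
The unique mutual best reply is (M, L), giving (9, 9).
Sequential outcome (M, L) coincides with the Nash profile (M, L).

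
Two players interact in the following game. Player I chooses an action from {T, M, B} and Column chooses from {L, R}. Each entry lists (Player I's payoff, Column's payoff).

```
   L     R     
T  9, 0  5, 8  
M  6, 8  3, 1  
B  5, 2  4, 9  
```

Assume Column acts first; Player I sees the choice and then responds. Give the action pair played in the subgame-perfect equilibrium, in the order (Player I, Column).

(T, R)

Work backward from Player I's decision.
- L: BR = T, leader payoff 0.
- R: BR = T, leader payoff 8.
Maximizing over 0, 8, Column chooses R. Subgame-perfect outcome: (T, R) with payoffs (5, 8).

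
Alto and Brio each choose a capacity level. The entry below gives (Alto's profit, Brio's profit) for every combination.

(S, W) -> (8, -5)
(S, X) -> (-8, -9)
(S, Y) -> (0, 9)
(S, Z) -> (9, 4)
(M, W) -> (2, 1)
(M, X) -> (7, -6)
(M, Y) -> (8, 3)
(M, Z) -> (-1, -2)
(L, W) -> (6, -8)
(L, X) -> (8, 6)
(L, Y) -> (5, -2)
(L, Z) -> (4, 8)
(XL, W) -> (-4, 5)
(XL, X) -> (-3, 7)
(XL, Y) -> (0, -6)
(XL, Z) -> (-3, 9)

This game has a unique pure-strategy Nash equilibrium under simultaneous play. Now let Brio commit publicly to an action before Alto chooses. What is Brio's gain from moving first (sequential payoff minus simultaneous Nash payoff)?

Alto best-responds to each possible Brio move:
- W: Alto compares 8, 2, 6, -4 and picks S; Brio would get -5.
- X: Alto compares -8, 7, 8, -3 and picks L; Brio would get 6.
- Y: Alto compares 0, 8, 5, 0 and picks M; Brio would get 3.
- Z: Alto compares 9, -1, 4, -3 and picks S; Brio would get 4.
Brio's induced payoffs are -5, 6, 3, 4, so Brio commits to X. Subgame-perfect outcome: (L, X) with payoffs (8, 6).
Now find the simultaneous Nash equilibrium.
Alto's best replies: W→S; X→L; Y→M; Z→S.
Brio's best replies: S→Y; M→Y; L→Z; XL→Z.
The unique mutual best reply is (M, Y), giving (8, 3).
Brio's commitment gain: 6 − 3 = 3.

3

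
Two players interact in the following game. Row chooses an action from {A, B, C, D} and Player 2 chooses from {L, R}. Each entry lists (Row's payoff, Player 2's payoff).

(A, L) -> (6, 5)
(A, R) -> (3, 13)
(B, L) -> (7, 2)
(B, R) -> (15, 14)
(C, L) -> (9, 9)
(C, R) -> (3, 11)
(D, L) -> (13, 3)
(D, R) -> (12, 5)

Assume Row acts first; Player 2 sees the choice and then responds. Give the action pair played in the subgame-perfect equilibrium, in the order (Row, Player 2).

(B, R)

Solve by backward induction (Row leads).
- A → Player 2 plays R (best of 5, 13); Row gets 3.
- B → Player 2 plays R (best of 2, 14); Row gets 15.
- C → Player 2 plays R (best of 9, 11); Row gets 3.
- D → Player 2 plays R (best of 3, 5); Row gets 12.
Row's induced payoffs are 3, 15, 3, 12, so Row commits to B. Subgame-perfect outcome: (B, R) with payoffs (15, 14).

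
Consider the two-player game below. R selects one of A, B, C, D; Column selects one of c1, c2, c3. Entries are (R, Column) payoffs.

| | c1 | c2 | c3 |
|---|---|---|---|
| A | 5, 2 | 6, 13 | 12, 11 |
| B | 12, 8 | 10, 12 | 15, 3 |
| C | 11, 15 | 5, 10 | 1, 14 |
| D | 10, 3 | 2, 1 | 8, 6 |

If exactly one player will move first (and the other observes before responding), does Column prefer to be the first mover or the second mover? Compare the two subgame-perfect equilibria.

second

If R leads: Column's best replies are A→c2, B→c2, C→c1, D→c3; R's induced payoffs 6, 10, 11, 8; outcome (C, c1), payoffs (11, 15).
If Column leads: R's best replies are c1→B, c2→B, c3→B; Column's induced payoffs 8, 12, 3; outcome (B, c2), payoffs (10, 12).
Column gets 12 moving first and 15 moving second, so Column prefers to move second.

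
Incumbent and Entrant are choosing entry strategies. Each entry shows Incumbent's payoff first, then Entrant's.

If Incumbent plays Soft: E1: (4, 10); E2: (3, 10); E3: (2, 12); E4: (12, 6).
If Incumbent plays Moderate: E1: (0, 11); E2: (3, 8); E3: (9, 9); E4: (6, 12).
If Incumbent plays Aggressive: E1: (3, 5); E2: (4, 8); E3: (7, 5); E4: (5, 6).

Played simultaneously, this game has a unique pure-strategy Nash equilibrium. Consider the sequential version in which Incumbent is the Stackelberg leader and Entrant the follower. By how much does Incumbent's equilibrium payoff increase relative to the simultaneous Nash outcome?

Solve by backward induction (Incumbent leads).
- Soft → Entrant plays E3 (best of 10, 10, 12, 6); Incumbent gets 2.
- Moderate → Entrant plays E4 (best of 11, 8, 9, 12); Incumbent gets 6.
- Aggressive → Entrant plays E2 (best of 5, 8, 5, 6); Incumbent gets 4.
Among 2, 6, 4, the best is 6 at Moderate. Subgame-perfect outcome: (Moderate, E4) with payoffs (6, 12).
Under simultaneous play:
Incumbent's best replies: E1→Soft; E2→Aggressive; E3→Moderate; E4→Soft.
Entrant's best replies: Soft→E3; Moderate→E4; Aggressive→E2.
The unique mutual best reply is (Aggressive, E2), giving (4, 8).
Incumbent's commitment gain: 6 − 4 = 2.

2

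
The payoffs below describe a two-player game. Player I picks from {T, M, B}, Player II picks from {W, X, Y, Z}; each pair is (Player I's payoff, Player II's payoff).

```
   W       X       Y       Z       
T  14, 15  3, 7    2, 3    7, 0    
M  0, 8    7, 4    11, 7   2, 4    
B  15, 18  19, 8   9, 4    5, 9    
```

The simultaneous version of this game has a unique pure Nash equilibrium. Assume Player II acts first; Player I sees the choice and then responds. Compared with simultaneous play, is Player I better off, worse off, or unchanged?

unchanged

Work backward from Player I's decision.
- W: BR = B, leader payoff 18.
- X: BR = B, leader payoff 8.
- Y: BR = M, leader payoff 7.
- Z: BR = T, leader payoff 0.
Among 18, 8, 7, 0, the best is 18 at W. Subgame-perfect outcome: (B, W) with payoffs (15, 18).
For the simultaneous game, intersect best replies.
Player I's best replies: W→B; X→B; Y→M; Z→T.
Player II's best replies: T→W; M→W; B→W.
The unique mutual best reply is (B, W), giving (15, 18).
Player I earns 15 sequentially versus 15 at the Nash outcome: unchanged.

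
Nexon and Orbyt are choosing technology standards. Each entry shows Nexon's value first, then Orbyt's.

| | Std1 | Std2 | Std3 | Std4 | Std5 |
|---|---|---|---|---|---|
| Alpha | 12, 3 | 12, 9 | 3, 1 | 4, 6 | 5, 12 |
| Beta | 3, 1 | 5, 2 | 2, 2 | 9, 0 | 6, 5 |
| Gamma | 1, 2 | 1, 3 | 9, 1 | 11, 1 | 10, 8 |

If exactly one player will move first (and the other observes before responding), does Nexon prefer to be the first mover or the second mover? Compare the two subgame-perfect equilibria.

second

If Nexon leads: Orbyt's best replies are Alpha→Std5, Beta→Std5, Gamma→Std5; Nexon's induced payoffs 5, 6, 10; outcome (Gamma, Std5), payoffs (10, 8).
If Orbyt leads: Nexon's best replies are Std1→Alpha, Std2→Alpha, Std3→Gamma, Std4→Gamma, Std5→Gamma; Orbyt's induced payoffs 3, 9, 1, 1, 8; outcome (Alpha, Std2), payoffs (12, 9).
Nexon gets 10 moving first and 12 moving second, so Nexon prefers to move second.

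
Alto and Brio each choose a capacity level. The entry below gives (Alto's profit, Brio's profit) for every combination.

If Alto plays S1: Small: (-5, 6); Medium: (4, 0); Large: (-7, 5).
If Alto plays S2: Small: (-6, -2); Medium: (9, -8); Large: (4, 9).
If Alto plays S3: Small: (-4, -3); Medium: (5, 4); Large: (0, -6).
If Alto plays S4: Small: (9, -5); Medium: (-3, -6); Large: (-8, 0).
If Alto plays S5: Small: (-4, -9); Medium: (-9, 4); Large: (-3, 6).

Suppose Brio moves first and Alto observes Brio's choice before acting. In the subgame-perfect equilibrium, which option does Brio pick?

Large

Solve by backward induction (Brio leads).
- Small: BR = S4, leader payoff -5.
- Medium: BR = S2, leader payoff -8.
- Large: BR = S2, leader payoff 9.
Brio's induced payoffs are -5, -8, 9, so Brio commits to Large. Subgame-perfect outcome: (S2, Large) with payoffs (4, 9).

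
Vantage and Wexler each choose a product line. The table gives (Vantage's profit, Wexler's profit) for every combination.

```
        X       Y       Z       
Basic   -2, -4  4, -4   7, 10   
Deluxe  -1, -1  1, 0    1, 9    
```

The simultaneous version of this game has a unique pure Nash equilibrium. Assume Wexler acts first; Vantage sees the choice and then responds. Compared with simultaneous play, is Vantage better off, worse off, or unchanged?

Work backward from Vantage's decision.
- X → Vantage plays Deluxe (best of -2, -1); Wexler gets -1.
- Y → Vantage plays Basic (best of 4, 1); Wexler gets -4.
- Z → Vantage plays Basic (best of 7, 1); Wexler gets 10.
Wexler's induced payoffs are -1, -4, 10, so Wexler commits to Z. Subgame-perfect outcome: (Basic, Z) with payoffs (7, 10).
For the simultaneous game, intersect best replies.
Vantage's best replies: X→Deluxe; Y→Basic; Z→Basic.
Wexler's best replies: Basic→Z; Deluxe→Z.
The unique mutual best reply is (Basic, Z), giving (7, 10).
Vantage earns 7 sequentially versus 7 at the Nash outcome: unchanged.

unchanged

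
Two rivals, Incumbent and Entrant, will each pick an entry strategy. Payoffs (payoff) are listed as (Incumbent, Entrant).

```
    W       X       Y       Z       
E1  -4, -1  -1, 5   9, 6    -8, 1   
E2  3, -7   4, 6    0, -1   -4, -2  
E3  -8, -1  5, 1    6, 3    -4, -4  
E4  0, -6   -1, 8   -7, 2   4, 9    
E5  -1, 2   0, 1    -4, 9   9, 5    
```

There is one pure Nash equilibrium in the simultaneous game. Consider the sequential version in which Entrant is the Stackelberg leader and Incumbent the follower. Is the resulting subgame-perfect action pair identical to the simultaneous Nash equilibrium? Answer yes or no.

yes

Solve by backward induction (Entrant leads).
- W: Incumbent compares -4, 3, -8, 0, -1 and picks E2; Entrant would get -7.
- X: Incumbent compares -1, 4, 5, -1, 0 and picks E3; Entrant would get 1.
- Y: Incumbent compares 9, 0, 6, -7, -4 and picks E1; Entrant would get 6.
- Z: Incumbent compares -8, -4, -4, 4, 9 and picks E5; Entrant would get 5.
Maximizing over -7, 1, 6, 5, Entrant chooses Y. Subgame-perfect outcome: (E1, Y) with payoffs (9, 6).
Now find the simultaneous Nash equilibrium.
Incumbent's best replies: W→E2; X→E3; Y→E1; Z→E5.
Entrant's best replies: E1→Y; E2→X; E3→Y; E4→Z; E5→Y.
Only (E1, Y) has each player best-responding; Nash payoffs (9, 6).
Sequential outcome (E1, Y) coincides with the Nash profile (E1, Y).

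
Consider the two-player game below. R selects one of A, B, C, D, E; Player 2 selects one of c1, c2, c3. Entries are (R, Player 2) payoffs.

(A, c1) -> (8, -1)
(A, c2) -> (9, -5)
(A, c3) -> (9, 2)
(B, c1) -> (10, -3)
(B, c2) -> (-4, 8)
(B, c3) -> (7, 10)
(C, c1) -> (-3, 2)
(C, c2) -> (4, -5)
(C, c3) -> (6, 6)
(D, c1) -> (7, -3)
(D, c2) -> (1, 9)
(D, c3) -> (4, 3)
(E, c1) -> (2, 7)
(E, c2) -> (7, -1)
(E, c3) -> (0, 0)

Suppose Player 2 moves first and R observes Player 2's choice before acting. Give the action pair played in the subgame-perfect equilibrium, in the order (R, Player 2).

(A, c3)

Work backward from R's decision.
- c1 → R plays B (best of 8, 10, -3, 7, 2); Player 2 gets -3.
- c2 → R plays A (best of 9, -4, 4, 1, 7); Player 2 gets -5.
- c3 → R plays A (best of 9, 7, 6, 4, 0); Player 2 gets 2.
Among -3, -5, 2, the best is 2 at c3. Subgame-perfect outcome: (A, c3) with payoffs (9, 2).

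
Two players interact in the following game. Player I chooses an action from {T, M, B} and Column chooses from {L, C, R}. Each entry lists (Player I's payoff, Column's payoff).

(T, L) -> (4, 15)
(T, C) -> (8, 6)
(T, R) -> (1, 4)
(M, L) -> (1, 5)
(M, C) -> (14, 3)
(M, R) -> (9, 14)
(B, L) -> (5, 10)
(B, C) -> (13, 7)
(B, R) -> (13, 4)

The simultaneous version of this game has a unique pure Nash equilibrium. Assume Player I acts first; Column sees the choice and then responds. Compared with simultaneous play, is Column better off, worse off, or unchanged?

better off

Column best-responds to each possible Player I move:
- T: BR = L, leader payoff 4.
- M: BR = R, leader payoff 9.
- B: BR = L, leader payoff 5.
Among 4, 9, 5, the best is 9 at M. Subgame-perfect outcome: (M, R) with payoffs (9, 14).
Under simultaneous play:
Player I's best replies: L→B; C→M; R→B.
Column's best replies: T→L; M→R; B→L.
The unique mutual best reply is (B, L), giving (5, 10).
Column earns 14 sequentially versus 10 at the Nash outcome: better off.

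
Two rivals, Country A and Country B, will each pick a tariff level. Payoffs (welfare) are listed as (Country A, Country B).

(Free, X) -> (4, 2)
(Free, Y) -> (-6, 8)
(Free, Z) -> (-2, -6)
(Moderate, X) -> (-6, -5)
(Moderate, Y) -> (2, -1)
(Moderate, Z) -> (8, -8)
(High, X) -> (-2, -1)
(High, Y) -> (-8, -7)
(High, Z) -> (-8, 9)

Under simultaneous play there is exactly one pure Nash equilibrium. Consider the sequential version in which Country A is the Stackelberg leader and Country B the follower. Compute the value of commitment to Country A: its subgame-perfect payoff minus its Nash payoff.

Country B best-responds to each possible Country A move:
- Free → Country B plays Y (best of 2, 8, -6); Country A gets -6.
- Moderate → Country B plays Y (best of -5, -1, -8); Country A gets 2.
- High → Country B plays Z (best of -1, -7, 9); Country A gets -8.
Maximizing over -6, 2, -8, Country A chooses Moderate. Subgame-perfect outcome: (Moderate, Y) with payoffs (2, -1).
Now find the simultaneous Nash equilibrium.
Country A's best replies: X→Free; Y→Moderate; Z→Moderate.
Country B's best replies: Free→Y; Moderate→Y; High→Z.
Only (Moderate, Y) has each player best-responding; Nash payoffs (2, -1).
Country A's commitment gain: 2 − 2 = 0.

0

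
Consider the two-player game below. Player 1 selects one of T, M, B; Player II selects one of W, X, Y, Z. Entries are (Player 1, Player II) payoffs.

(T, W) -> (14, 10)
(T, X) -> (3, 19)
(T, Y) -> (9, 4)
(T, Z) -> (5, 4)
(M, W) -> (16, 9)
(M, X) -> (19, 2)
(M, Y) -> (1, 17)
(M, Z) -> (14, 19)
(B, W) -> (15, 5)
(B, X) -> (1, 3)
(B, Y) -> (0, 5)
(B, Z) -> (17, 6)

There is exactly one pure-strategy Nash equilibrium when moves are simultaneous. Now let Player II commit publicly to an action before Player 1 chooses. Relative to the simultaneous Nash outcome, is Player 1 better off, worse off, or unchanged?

worse off

Solve by backward induction (Player II leads).
- W → Player 1 plays M (best of 14, 16, 15); Player II gets 9.
- X → Player 1 plays M (best of 3, 19, 1); Player II gets 2.
- Y → Player 1 plays T (best of 9, 1, 0); Player II gets 4.
- Z → Player 1 plays B (best of 5, 14, 17); Player II gets 6.
Maximizing over 9, 2, 4, 6, Player II chooses W. Subgame-perfect outcome: (M, W) with payoffs (16, 9).
Under simultaneous play:
Player 1's best replies: W→M; X→M; Y→T; Z→B.
Player II's best replies: T→X; M→Z; B→Z.
The unique mutual best reply is (B, Z), giving (17, 6).
Player 1 earns 16 sequentially versus 17 at the Nash outcome: worse off.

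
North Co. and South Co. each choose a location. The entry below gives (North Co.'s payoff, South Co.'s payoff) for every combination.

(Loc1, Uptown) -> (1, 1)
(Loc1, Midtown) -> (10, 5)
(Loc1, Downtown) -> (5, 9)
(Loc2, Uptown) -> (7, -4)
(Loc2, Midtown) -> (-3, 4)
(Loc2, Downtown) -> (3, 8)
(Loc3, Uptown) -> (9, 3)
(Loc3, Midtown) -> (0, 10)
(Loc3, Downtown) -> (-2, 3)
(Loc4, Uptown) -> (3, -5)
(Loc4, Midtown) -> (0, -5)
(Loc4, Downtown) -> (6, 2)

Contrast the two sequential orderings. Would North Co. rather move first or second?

second

If North Co. leads: South Co.'s best replies are Loc1→Downtown, Loc2→Downtown, Loc3→Midtown, Loc4→Downtown; North Co.'s induced payoffs 5, 3, 0, 6; outcome (Loc4, Downtown), payoffs (6, 2).
If South Co. leads: North Co.'s best replies are Uptown→Loc3, Midtown→Loc1, Downtown→Loc4; South Co.'s induced payoffs 3, 5, 2; outcome (Loc1, Midtown), payoffs (10, 5).
North Co. gets 6 moving first and 10 moving second, so North Co. prefers to move second.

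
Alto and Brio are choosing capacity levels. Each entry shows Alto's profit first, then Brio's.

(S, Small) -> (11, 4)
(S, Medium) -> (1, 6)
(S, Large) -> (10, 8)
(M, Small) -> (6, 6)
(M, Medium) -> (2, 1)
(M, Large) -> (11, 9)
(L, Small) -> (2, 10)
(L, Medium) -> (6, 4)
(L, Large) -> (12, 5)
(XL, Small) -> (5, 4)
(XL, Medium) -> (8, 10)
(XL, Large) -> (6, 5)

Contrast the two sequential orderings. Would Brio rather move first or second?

If Alto leads: Brio's best replies are S→Large, M→Large, L→Small, XL→Medium; Alto's induced payoffs 10, 11, 2, 8; outcome (M, Large), payoffs (11, 9).
If Brio leads: Alto's best replies are Small→S, Medium→XL, Large→L; Brio's induced payoffs 4, 10, 5; outcome (XL, Medium), payoffs (8, 10).
Brio gets 10 moving first and 9 moving second, so Brio prefers to move first.

first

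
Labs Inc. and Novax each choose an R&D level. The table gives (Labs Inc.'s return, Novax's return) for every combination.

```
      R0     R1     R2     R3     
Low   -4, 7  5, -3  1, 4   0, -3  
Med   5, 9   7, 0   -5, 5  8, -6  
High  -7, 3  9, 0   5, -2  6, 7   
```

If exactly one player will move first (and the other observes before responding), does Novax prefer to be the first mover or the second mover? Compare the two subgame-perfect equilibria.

If Labs Inc. leads: Novax's best replies are Low→R0, Med→R0, High→R3; Labs Inc.'s induced payoffs -4, 5, 6; outcome (High, R3), payoffs (6, 7).
If Novax leads: Labs Inc.'s best replies are R0→Med, R1→High, R2→High, R3→Med; Novax's induced payoffs 9, 0, -2, -6; outcome (Med, R0), payoffs (5, 9).
Novax gets 9 moving first and 7 moving second, so Novax prefers to move first.

first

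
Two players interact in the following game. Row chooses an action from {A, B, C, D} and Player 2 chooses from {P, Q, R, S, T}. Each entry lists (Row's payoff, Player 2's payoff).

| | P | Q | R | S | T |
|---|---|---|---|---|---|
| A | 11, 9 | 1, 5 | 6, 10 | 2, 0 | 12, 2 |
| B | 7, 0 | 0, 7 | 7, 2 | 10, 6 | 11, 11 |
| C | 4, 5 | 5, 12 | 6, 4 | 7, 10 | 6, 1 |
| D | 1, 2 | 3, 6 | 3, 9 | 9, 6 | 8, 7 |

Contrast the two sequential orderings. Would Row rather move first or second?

first

If Row leads: Player 2's best replies are A→R, B→T, C→Q, D→R; Row's induced payoffs 6, 11, 5, 3; outcome (B, T), payoffs (11, 11).
If Player 2 leads: Row's best replies are P→A, Q→C, R→B, S→B, T→A; Player 2's induced payoffs 9, 12, 2, 6, 2; outcome (C, Q), payoffs (5, 12).
Row gets 11 moving first and 5 moving second, so Row prefers to move first.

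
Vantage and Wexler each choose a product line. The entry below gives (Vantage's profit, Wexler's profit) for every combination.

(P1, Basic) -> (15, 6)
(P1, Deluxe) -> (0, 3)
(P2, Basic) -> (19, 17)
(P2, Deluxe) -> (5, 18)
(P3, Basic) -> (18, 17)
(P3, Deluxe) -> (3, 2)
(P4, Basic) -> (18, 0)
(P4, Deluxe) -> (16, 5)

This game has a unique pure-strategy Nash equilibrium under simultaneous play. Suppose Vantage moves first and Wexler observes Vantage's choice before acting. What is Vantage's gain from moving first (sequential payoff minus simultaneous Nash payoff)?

Work backward from Wexler's decision.
- P1: Wexler compares 6, 3 and picks Basic; Vantage would get 15.
- P2: Wexler compares 17, 18 and picks Deluxe; Vantage would get 5.
- P3: Wexler compares 17, 2 and picks Basic; Vantage would get 18.
- P4: Wexler compares 0, 5 and picks Deluxe; Vantage would get 16.
Among 15, 5, 18, 16, the best is 18 at P3. Subgame-perfect outcome: (P3, Basic) with payoffs (18, 17).
Now find the simultaneous Nash equilibrium.
Vantage's best replies: Basic→P2; Deluxe→P4.
Wexler's best replies: P1→Basic; P2→Deluxe; P3→Basic; P4→Deluxe.
Only (P4, Deluxe) has each player best-responding; Nash payoffs (16, 5).
Vantage's commitment gain: 18 − 16 = 2.

2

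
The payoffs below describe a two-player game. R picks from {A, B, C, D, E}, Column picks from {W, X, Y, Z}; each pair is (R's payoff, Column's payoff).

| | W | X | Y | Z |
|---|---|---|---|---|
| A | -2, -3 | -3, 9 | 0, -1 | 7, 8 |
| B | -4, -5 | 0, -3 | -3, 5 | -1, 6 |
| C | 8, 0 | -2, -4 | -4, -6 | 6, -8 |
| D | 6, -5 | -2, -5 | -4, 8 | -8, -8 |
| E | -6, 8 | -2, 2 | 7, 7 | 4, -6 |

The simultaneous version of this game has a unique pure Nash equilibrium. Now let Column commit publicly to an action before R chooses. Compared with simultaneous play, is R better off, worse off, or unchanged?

worse off

Solve by backward induction (Column leads).
- W: BR = C, leader payoff 0.
- X: BR = B, leader payoff -3.
- Y: BR = E, leader payoff 7.
- Z: BR = A, leader payoff 8.
Among 0, -3, 7, 8, the best is 8 at Z. Subgame-perfect outcome: (A, Z) with payoffs (7, 8).
Now find the simultaneous Nash equilibrium.
R's best replies: W→C; X→B; Y→E; Z→A.
Column's best replies: A→X; B→Z; C→W; D→Y; E→W.
Only (C, W) has each player best-responding; Nash payoffs (8, 0).
R earns 7 sequentially versus 8 at the Nash outcome: worse off.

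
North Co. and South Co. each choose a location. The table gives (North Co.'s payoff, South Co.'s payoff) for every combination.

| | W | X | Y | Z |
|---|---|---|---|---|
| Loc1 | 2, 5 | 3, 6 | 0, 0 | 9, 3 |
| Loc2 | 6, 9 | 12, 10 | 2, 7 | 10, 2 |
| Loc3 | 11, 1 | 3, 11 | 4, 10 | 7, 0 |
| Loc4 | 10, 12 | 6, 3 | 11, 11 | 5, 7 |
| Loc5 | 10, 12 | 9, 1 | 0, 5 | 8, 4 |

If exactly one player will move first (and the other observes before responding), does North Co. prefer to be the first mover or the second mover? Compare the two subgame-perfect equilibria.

If North Co. leads: South Co.'s best replies are Loc1→X, Loc2→X, Loc3→X, Loc4→W, Loc5→W; North Co.'s induced payoffs 3, 12, 3, 10, 10; outcome (Loc2, X), payoffs (12, 10).
If South Co. leads: North Co.'s best replies are W→Loc3, X→Loc2, Y→Loc4, Z→Loc2; South Co.'s induced payoffs 1, 10, 11, 2; outcome (Loc4, Y), payoffs (11, 11).
North Co. gets 12 moving first and 11 moving second, so North Co. prefers to move first.

first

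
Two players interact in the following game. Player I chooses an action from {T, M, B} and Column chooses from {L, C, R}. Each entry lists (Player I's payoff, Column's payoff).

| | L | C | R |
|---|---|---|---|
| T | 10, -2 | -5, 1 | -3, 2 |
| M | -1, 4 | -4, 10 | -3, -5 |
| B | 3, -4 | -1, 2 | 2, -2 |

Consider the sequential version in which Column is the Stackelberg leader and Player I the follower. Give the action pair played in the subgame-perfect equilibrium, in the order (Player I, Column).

Solve by backward induction (Column leads).
- L: Player I compares 10, -1, 3 and picks T; Column would get -2.
- C: Player I compares -5, -4, -1 and picks B; Column would get 2.
- R: Player I compares -3, -3, 2 and picks B; Column would get -2.
Among -2, 2, -2, the best is 2 at C. Subgame-perfect outcome: (B, C) with payoffs (-1, 2).

(B, C)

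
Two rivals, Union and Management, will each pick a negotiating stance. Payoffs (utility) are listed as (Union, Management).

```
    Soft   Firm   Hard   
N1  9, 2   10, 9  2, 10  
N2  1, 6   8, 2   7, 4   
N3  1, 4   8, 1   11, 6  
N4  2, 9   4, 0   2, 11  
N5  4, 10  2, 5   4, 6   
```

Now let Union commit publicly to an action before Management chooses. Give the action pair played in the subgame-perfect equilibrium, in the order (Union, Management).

(N3, Hard)

Management best-responds to each possible Union move:
- N1: Management compares 2, 9, 10 and picks Hard; Union would get 2.
- N2: Management compares 6, 2, 4 and picks Soft; Union would get 1.
- N3: Management compares 4, 1, 6 and picks Hard; Union would get 11.
- N4: Management compares 9, 0, 11 and picks Hard; Union would get 2.
- N5: Management compares 10, 5, 6 and picks Soft; Union would get 4.
Among 2, 1, 11, 2, 4, the best is 11 at N3. Subgame-perfect outcome: (N3, Hard) with payoffs (11, 6).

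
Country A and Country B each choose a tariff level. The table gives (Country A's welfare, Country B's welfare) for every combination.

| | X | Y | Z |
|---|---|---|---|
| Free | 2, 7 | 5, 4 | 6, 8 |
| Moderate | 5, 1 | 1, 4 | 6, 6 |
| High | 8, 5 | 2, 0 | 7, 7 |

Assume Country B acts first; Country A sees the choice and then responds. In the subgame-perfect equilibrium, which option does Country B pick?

Z

Country A best-responds to each possible Country B move:
- X: Country A compares 2, 5, 8 and picks High; Country B would get 5.
- Y: Country A compares 5, 1, 2 and picks Free; Country B would get 4.
- Z: Country A compares 6, 6, 7 and picks High; Country B would get 7.
Maximizing over 5, 4, 7, Country B chooses Z. Subgame-perfect outcome: (High, Z) with payoffs (7, 7).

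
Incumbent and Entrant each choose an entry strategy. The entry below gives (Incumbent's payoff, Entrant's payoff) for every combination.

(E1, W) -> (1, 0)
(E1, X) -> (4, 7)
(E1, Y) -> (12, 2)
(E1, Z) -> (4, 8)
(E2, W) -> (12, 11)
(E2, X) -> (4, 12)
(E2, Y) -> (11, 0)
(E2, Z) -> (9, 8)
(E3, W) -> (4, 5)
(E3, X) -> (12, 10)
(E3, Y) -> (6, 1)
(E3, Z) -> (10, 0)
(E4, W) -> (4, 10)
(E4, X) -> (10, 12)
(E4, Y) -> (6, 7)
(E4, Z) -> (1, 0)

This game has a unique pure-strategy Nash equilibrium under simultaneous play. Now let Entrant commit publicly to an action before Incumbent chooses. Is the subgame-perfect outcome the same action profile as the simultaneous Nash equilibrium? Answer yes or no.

Incumbent best-responds to each possible Entrant move:
- W: BR = E2, leader payoff 11.
- X: BR = E3, leader payoff 10.
- Y: BR = E1, leader payoff 2.
- Z: BR = E3, leader payoff 0.
Maximizing over 11, 10, 2, 0, Entrant chooses W. Subgame-perfect outcome: (E2, W) with payoffs (12, 11).
For the simultaneous game, intersect best replies.
Incumbent's best replies: W→E2; X→E3; Y→E1; Z→E3.
Entrant's best replies: E1→Z; E2→X; E3→X; E4→X.
The unique mutual best reply is (E3, X), giving (12, 10).
Sequential outcome (E2, W) differs from the Nash profile (E3, X).

no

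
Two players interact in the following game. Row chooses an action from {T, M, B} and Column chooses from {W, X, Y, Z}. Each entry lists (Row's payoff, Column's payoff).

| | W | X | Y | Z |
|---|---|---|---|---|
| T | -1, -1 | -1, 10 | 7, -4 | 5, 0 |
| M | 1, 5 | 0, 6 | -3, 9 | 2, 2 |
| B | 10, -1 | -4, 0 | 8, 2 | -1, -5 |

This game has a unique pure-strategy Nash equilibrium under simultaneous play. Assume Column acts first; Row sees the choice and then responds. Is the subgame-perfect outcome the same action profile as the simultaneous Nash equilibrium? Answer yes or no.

no

Work backward from Row's decision.
- W: Row compares -1, 1, 10 and picks B; Column would get -1.
- X: Row compares -1, 0, -4 and picks M; Column would get 6.
- Y: Row compares 7, -3, 8 and picks B; Column would get 2.
- Z: Row compares 5, 2, -1 and picks T; Column would get 0.
Column's induced payoffs are -1, 6, 2, 0, so Column commits to X. Subgame-perfect outcome: (M, X) with payoffs (0, 6).
For the simultaneous game, intersect best replies.
Row's best replies: W→B; X→M; Y→B; Z→T.
Column's best replies: T→X; M→Y; B→Y.
Only (B, Y) has each player best-responding; Nash payoffs (8, 2).
Sequential outcome (M, X) differs from the Nash profile (B, Y).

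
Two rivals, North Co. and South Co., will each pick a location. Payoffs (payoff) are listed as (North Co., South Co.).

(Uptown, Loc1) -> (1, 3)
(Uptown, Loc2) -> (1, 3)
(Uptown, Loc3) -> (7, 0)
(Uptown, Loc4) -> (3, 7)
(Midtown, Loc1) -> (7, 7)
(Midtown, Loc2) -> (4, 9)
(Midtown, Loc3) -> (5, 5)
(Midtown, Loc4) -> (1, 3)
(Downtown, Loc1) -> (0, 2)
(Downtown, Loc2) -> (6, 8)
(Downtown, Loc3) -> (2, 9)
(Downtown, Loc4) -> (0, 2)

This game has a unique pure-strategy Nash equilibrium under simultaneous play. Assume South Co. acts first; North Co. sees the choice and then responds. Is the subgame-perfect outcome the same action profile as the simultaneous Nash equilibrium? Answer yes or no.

Backward induction with South Co. moving first.
- Loc1: BR = Midtown, leader payoff 7.
- Loc2: BR = Downtown, leader payoff 8.
- Loc3: BR = Uptown, leader payoff 0.
- Loc4: BR = Uptown, leader payoff 7.
Maximizing over 7, 8, 0, 7, South Co. chooses Loc2. Subgame-perfect outcome: (Downtown, Loc2) with payoffs (6, 8).
Under simultaneous play:
North Co.'s best replies: Loc1→Midtown; Loc2→Downtown; Loc3→Uptown; Loc4→Uptown.
South Co.'s best replies: Uptown→Loc4; Midtown→Loc2; Downtown→Loc3.
Only (Uptown, Loc4) has each player best-responding; Nash payoffs (3, 7).
Sequential outcome (Downtown, Loc2) differs from the Nash profile (Uptown, Loc4).

no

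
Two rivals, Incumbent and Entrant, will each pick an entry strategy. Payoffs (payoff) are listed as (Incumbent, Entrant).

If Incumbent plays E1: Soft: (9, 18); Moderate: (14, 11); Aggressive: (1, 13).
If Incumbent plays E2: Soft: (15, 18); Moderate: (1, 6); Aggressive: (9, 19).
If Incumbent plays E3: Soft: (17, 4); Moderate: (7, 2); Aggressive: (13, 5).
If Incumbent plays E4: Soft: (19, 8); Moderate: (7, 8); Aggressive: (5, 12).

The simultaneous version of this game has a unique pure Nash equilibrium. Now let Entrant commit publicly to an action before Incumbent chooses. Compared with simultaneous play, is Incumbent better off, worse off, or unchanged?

better off

Work backward from Incumbent's decision.
- Soft: Incumbent compares 9, 15, 17, 19 and picks E4; Entrant would get 8.
- Moderate: Incumbent compares 14, 1, 7, 7 and picks E1; Entrant would get 11.
- Aggressive: Incumbent compares 1, 9, 13, 5 and picks E3; Entrant would get 5.
Entrant's induced payoffs are 8, 11, 5, so Entrant commits to Moderate. Subgame-perfect outcome: (E1, Moderate) with payoffs (14, 11).
Under simultaneous play:
Incumbent's best replies: Soft→E4; Moderate→E1; Aggressive→E3.
Entrant's best replies: E1→Soft; E2→Aggressive; E3→Aggressive; E4→Aggressive.
The unique mutual best reply is (E3, Aggressive), giving (13, 5).
Incumbent earns 14 sequentially versus 13 at the Nash outcome: better off.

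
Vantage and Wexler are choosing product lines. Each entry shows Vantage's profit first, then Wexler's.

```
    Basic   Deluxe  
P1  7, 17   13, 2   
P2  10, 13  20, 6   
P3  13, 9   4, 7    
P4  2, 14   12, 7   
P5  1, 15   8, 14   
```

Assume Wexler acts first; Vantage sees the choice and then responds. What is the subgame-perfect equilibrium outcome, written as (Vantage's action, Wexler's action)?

Vantage best-responds to each possible Wexler move:
- Basic → Vantage plays P3 (best of 7, 10, 13, 2, 1); Wexler gets 9.
- Deluxe → Vantage plays P2 (best of 13, 20, 4, 12, 8); Wexler gets 6.
Among 9, 6, the best is 9 at Basic. Subgame-perfect outcome: (P3, Basic) with payoffs (13, 9).

(P3, Basic)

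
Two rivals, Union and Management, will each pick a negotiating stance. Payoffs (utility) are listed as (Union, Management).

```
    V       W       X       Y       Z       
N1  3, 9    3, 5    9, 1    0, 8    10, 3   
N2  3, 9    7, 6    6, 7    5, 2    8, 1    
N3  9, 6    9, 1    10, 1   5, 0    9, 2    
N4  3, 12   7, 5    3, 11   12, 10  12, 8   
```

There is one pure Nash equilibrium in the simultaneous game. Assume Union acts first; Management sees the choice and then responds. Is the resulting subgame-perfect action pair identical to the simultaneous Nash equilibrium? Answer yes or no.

Backward induction with Union moving first.
- N1 → Management plays V (best of 9, 5, 1, 8, 3); Union gets 3.
- N2 → Management plays V (best of 9, 6, 7, 2, 1); Union gets 3.
- N3 → Management plays V (best of 6, 1, 1, 0, 2); Union gets 9.
- N4 → Management plays V (best of 12, 5, 11, 10, 8); Union gets 3.
Among 3, 3, 9, 3, the best is 9 at N3. Subgame-perfect outcome: (N3, V) with payoffs (9, 6).
Now find the simultaneous Nash equilibrium.
Union's best replies: V→N3; W→N3; X→N3; Y→N4; Z→N4.
Management's best replies: N1→V; N2→V; N3→V; N4→V.
Only (N3, V) has each player best-responding; Nash payoffs (9, 6).
Sequential outcome (N3, V) coincides with the Nash profile (N3, V).

yes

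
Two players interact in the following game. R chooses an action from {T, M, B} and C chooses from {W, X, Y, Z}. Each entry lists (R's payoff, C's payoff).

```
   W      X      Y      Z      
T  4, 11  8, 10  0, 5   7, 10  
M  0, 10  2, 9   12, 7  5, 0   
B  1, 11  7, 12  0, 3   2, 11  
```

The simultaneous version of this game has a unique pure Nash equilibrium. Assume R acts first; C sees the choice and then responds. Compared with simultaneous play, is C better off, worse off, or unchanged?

C best-responds to each possible R move:
- T: C compares 11, 10, 5, 10 and picks W; R would get 4.
- M: C compares 10, 9, 7, 0 and picks W; R would get 0.
- B: C compares 11, 12, 3, 11 and picks X; R would get 7.
Among 4, 0, 7, the best is 7 at B. Subgame-perfect outcome: (B, X) with payoffs (7, 12).
Now find the simultaneous Nash equilibrium.
R's best replies: W→T; X→T; Y→M; Z→T.
C's best replies: T→W; M→W; B→X.
The unique mutual best reply is (T, W), giving (4, 11).
C earns 12 sequentially versus 11 at the Nash outcome: better off.

better off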